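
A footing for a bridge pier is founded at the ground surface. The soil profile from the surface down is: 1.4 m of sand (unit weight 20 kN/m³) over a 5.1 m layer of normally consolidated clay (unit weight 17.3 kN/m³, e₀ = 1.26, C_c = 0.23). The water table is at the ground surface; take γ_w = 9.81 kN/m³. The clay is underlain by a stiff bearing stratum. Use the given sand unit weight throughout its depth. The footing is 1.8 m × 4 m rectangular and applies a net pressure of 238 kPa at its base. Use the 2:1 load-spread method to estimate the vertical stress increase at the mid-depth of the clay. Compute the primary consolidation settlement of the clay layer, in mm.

S_c ≈ 170 mm

Mid-depth of clay below the ground surface: z = 1.4 + 5.1/2 = 3.95 m.
Total vertical stress at mid-clay: σ_v = 20×1.4 + 17.3×2.55 = 72.115 kPa.
Pore pressure: u = 9.81×(3.95 − 0) = 38.75 kPa.
Initial effective stress: σ'_0 = σ_v − u = 72.115 − 38.75 = 33.365 kPa.
Stress increase at mid-clay by the 2:1 spreading method:
Δσ = qBL/((B+z)(L+z)) = 238×1.8×4/((1.8+3.95)(4+3.95)) = 37.486 kPa
Final effective stress: σ'_f = σ'_0 + Δσ = 33.365 + 37.486 = 70.851 kPa.
Normally consolidated clay, so the full stress increment lies on the virgin compression line:
S_c = C_c·H/(1+e₀)·log₁₀(σ'_f/σ'_0) = 0.23×5.1/(1+1.26)×log₁₀(70.851/33.365)
    = 0.51903 × 0.32705 = 0.1697 m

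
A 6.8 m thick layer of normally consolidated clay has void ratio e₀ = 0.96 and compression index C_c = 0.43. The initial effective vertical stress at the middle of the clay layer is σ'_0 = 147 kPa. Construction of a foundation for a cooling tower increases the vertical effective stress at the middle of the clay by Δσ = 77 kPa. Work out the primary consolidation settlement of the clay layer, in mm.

Final effective stress: σ'_f = σ'_0 + Δσ = 147 + 77 = 224 kPa.
Normally consolidated clay, so the full stress increment lies on the virgin compression line:
S_c = C_c·H/(1+e₀)·log₁₀(σ'_f/σ'_0) = 0.43×6.8/(1+0.96)×log₁₀(224/147)
    = 1.4918 × 0.18293 = 0.2729 m

S_c ≈ 273 mm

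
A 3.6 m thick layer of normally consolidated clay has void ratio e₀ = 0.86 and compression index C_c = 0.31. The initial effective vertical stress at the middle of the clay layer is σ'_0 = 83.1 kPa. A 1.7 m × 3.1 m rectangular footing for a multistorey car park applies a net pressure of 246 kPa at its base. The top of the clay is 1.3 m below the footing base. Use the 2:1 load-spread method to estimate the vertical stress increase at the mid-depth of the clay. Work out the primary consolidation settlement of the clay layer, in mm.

Mid-depth of clay below the footing base: z = 1.3 + 3.6/2 = 3.1 m.
Stress increase at mid-clay by the 2:1 spreading method:
Δσ = qBL/((B+z)(L+z)) = 246×1.7×3.1/((1.7+3.1)(3.1+3.1)) = 43.563 kPa
Final effective stress: σ'_f = σ'_0 + Δσ = 83.1 + 43.563 = 126.66 kPa.
Normally consolidated clay, so the full stress increment lies on the virgin compression line:
S_c = C_c·H/(1+e₀)·log₁₀(σ'_f/σ'_0) = 0.31×3.6/(1+0.86)×log₁₀(126.66/83.1)
    = 0.6 × 0.18304 = 0.1098 m

S_c ≈ 110 mm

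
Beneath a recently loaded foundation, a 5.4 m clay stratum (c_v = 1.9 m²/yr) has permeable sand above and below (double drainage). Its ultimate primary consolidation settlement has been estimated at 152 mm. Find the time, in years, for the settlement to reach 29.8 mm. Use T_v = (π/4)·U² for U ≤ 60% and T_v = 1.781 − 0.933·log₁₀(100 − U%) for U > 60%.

t ≈ 0.116 years

Drainage path length: H_d = H/2 = 2.7 m (double drainage).
U = S(t)/S_ult = 29.8/152 = 0.1961.
U ≤ 60%: T_v = (π/4)·U² = (π/4)×0.19605² = 0.030188.
t = T_v·H_d²/c_v = 0.030188×2.7²/1.9 = 0.1158 years.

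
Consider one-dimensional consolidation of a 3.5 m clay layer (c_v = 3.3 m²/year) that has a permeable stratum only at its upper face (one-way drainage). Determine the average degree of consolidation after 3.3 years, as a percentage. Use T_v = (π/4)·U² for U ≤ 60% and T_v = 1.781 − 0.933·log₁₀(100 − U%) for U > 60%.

U ≈ 91 %

Drainage path length: H_d = H = 3.5 m (single drainage).
T_v = c_v·t/H_d² = 3.3×3.3/3.5² = 0.88898.
T_v = 0.88898 corresponds to the U > 60% branch:
U = 1 − 10^((1.781 − T_v)/0.933)/100 = 0.9096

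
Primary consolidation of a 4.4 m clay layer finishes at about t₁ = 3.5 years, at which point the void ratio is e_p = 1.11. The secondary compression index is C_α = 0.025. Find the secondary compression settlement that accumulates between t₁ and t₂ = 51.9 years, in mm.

S_s ≈ 61.1 mm

Secondary compression: S_s = C_α·H/(1+e_p)·log₁₀(t₂/t₁)
S_s = 0.025×4.4/(1+1.11)×log₁₀(51.9/3.5)
    = 0.05213 × 1.171 = 0.06105 m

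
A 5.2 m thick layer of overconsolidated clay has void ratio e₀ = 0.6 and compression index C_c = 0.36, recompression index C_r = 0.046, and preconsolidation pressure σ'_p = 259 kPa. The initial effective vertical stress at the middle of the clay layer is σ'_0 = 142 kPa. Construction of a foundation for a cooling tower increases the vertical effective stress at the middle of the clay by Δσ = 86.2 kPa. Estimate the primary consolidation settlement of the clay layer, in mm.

Final effective stress: σ'_f = 142 + 86.2 = 228.2 kPa.
σ'_f = 228.2 ≤ σ'_p = 259 kPa, so the clay remains overconsolidated and only the recompression index applies:
S_c = C_r·H/(1+e₀)·log₁₀(σ'_f/σ'_0) = 0.046×5.2/1.6×log₁₀(228.2/142)
    = 0.1495 × 0.20603 = 0.0308 m

S_c ≈ 30.8 mm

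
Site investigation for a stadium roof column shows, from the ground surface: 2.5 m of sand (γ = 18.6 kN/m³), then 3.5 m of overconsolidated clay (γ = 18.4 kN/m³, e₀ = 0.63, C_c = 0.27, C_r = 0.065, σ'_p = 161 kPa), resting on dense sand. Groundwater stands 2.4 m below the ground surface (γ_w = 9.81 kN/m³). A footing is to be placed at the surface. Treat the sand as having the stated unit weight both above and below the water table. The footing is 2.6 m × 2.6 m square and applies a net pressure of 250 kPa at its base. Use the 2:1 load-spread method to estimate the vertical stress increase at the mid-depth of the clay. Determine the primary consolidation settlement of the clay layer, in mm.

S_c ≈ 28.3 mm

Mid-depth of clay below the ground surface: z = 2.5 + 3.5/2 = 4.25 m.
Total vertical stress at mid-clay: σ_v = 18.6×2.5 + 18.4×1.75 = 78.7 kPa.
Pore pressure: u = 9.81×(4.25 − 2.4) = 18.149 kPa.
Initial effective stress: σ'_0 = σ_v − u = 78.7 − 18.149 = 60.551 kPa.
Stress increase at mid-clay by the 2:1 spreading method:
Δσ = qBL/((B+z)(L+z)) = 250×2.6×2.6/((2.6+4.25)(2.6+4.25)) = 36.017 kPa
Final effective stress: σ'_f = 60.551 + 36.017 = 96.568 kPa.
σ'_f = 96.568 ≤ σ'_p = 161 kPa, so the clay remains overconsolidated and only the recompression index applies:
S_c = C_r·H/(1+e₀)·log₁₀(σ'_f/σ'_0) = 0.065×3.5/1.63×log₁₀(96.568/60.551)
    = 0.13957 × 0.20271 = 0.02829 m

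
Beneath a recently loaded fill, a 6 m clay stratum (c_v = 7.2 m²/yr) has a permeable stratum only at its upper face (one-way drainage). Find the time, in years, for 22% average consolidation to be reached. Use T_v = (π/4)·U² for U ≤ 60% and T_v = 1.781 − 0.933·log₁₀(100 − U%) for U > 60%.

t ≈ 0.19 years

Drainage path length: H_d = H = 6 m (single drainage).
U ≤ 60%: T_v = (π/4)·U² = (π/4)×0.22² = 0.038013.
t = T_v·H_d²/c_v = 0.038013×6²/7.2 = 0.1901 years.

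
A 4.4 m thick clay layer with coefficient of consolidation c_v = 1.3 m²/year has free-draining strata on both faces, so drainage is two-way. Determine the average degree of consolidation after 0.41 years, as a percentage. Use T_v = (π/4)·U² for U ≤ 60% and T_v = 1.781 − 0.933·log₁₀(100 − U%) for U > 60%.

Drainage path length: H_d = H/2 = 2.2 m (double drainage).
T_v = c_v·t/H_d² = 1.3×0.41/2.2² = 0.11012.
T_v = 0.11012 corresponds to the U ≤ 60% branch:
U = √(4T_v/π) = 0.3744

U ≈ 37.4 %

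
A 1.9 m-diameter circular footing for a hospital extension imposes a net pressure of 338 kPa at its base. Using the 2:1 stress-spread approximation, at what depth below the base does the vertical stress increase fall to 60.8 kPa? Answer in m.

2:1 spreading — at depth z the loaded area has grown by z in each plan dimension:
qD²/(D+z)² = Δσ_z ⇒ z = D(√(q/Δσ_z) − 1) = 1.9×(√(338/60.8) − 1) = 2.58 m

z ≈ 2.58 m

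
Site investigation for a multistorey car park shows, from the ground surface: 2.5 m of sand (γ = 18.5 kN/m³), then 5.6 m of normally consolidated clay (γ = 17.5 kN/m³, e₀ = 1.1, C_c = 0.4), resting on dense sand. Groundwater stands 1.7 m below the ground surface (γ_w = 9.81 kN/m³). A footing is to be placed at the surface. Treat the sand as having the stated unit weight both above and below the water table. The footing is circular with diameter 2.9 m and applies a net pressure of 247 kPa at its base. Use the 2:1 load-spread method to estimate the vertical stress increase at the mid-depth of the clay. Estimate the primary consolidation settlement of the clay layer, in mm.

S_c ≈ 193 mm

Mid-depth of clay below the ground surface: z = 2.5 + 5.6/2 = 5.3 m.
Total vertical stress at mid-clay: σ_v = 18.5×2.5 + 17.5×2.8 = 95.25 kPa.
Pore pressure: u = 9.81×(5.3 − 1.7) = 35.316 kPa.
Initial effective stress: σ'_0 = σ_v − u = 95.25 − 35.316 = 59.934 kPa.
Stress increase at mid-clay by the 2:1 spreading method:
Δσ ≈ qD²/(D+z)² = 247×2.9²/(2.9+5.3)² = 30.893 kPa
Final effective stress: σ'_f = σ'_0 + Δσ = 59.934 + 30.893 = 90.827 kPa.
Normally consolidated clay, so the full stress increment lies on the virgin compression line:
S_c = C_c·H/(1+e₀)·log₁₀(σ'_f/σ'_0) = 0.4×5.6/(1+1.1)×log₁₀(90.827/59.934)
    = 1.0667 × 0.18054 = 0.1926 m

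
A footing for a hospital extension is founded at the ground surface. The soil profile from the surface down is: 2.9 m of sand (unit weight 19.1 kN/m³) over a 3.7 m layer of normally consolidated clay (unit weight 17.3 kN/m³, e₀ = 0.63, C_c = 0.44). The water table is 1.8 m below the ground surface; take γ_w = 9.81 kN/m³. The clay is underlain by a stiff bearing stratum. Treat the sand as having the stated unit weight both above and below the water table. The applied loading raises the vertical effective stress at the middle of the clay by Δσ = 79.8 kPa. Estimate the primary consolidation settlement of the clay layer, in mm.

Mid-depth of clay below the ground surface: z = 2.9 + 3.7/2 = 4.75 m.
Total vertical stress at mid-clay: σ_v = 19.1×2.9 + 17.3×1.85 = 87.395 kPa.
Pore pressure: u = 9.81×(4.75 − 1.8) = 28.94 kPa.
Initial effective stress: σ'_0 = σ_v − u = 87.395 − 28.94 = 58.455 kPa.
Final effective stress: σ'_f = σ'_0 + Δσ = 58.455 + 79.8 = 138.25 kPa.
Normally consolidated clay, so the full stress increment lies on the virgin compression line:
S_c = C_c·H/(1+e₀)·log₁₀(σ'_f/σ'_0) = 0.44×3.7/(1+0.63)×log₁₀(138.25/58.455)
    = 0.99877 × 0.37384 = 0.3734 m

S_c ≈ 373 mm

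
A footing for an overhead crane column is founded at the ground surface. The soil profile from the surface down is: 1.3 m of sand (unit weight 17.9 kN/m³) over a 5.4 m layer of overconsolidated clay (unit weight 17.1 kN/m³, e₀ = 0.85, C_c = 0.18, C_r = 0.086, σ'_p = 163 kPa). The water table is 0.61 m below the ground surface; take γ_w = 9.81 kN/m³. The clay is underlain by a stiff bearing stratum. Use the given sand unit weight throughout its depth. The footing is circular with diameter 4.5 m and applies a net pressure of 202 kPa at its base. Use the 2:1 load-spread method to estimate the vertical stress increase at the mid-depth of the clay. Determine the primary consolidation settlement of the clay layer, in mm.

Mid-depth of clay below the ground surface: z = 1.3 + 5.4/2 = 4 m.
Total vertical stress at mid-clay: σ_v = 17.9×1.3 + 17.1×2.7 = 69.44 kPa.
Pore pressure: u = 9.81×(4 − 0.61) = 33.256 kPa.
Initial effective stress: σ'_0 = σ_v − u = 69.44 − 33.256 = 36.184 kPa.
Stress increase at mid-clay by the 2:1 spreading method:
Δσ ≈ qD²/(D+z)² = 202×4.5²/(4.5+4)² = 56.616 kPa
Final effective stress: σ'_f = 36.184 + 56.616 = 92.8 kPa.
σ'_f = 92.8 ≤ σ'_p = 163 kPa, so the clay remains overconsolidated and only the recompression index applies:
S_c = C_r·H/(1+e₀)·log₁₀(σ'_f/σ'_0) = 0.086×5.4/1.85×log₁₀(92.8/36.184)
    = 0.25103 × 0.40903 = 0.1027 m

S_c ≈ 103 mm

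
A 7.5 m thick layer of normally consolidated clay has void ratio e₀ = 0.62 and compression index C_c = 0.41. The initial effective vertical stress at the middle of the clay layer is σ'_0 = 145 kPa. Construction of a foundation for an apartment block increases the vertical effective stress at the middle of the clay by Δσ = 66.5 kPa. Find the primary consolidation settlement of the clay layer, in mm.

Final effective stress: σ'_f = σ'_0 + Δσ = 145 + 66.5 = 211.5 kPa.
Normally consolidated clay, so the full stress increment lies on the virgin compression line:
S_c = C_c·H/(1+e₀)·log₁₀(σ'_f/σ'_0) = 0.41×7.5/(1+0.62)×log₁₀(211.5/145)
    = 1.8981 × 0.16394 = 0.3112 m

S_c ≈ 311 mm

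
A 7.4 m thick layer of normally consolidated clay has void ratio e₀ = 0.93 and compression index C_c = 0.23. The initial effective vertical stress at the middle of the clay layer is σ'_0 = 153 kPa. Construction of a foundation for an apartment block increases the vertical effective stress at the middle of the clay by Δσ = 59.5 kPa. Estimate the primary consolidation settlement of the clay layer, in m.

Final effective stress: σ'_f = σ'_0 + Δσ = 153 + 59.5 = 212.5 kPa.
Normally consolidated clay, so the full stress increment lies on the virgin compression line:
S_c = C_c·H/(1+e₀)·log₁₀(σ'_f/σ'_0) = 0.23×7.4/(1+0.93)×log₁₀(212.5/153)
    = 0.88187 × 0.14267 = 0.1258 m

S_c ≈ 0.126 m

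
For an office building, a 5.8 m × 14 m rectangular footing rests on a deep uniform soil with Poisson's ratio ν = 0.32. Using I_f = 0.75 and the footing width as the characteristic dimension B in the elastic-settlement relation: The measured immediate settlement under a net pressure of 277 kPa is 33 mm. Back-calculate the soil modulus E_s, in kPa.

E_s ≈ 32800 kPa

S_e = q·B·(1−ν²)/E_s · I_f  ⇒  E_s = q·B·(1−ν²)·I_f / S_e.
E_s = 277 × 5.8 × 0.8976 × 0.75 / 0.033 = 32770 kPa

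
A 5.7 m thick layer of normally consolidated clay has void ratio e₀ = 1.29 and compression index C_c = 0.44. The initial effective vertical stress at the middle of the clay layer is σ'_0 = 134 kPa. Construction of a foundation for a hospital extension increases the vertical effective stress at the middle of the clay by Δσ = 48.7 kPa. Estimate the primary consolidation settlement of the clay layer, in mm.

Final effective stress: σ'_f = σ'_0 + Δσ = 134 + 48.7 = 182.7 kPa.
Normally consolidated clay, so the full stress increment lies on the virgin compression line:
S_c = C_c·H/(1+e₀)·log₁₀(σ'_f/σ'_0) = 0.44×5.7/(1+1.29)×log₁₀(182.7/134)
    = 1.0952 × 0.13463 = 0.1474 m

S_c ≈ 147 mm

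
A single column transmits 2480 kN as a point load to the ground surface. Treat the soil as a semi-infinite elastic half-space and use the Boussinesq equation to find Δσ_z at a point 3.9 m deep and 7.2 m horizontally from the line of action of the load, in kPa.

Δσ_z ≈ 1.91 kPa

Boussinesq vertical stress below a point load on an elastic half-space:
Δσ_z = 3P/(2πz²) · [1 + (r/z)²]^(−5/2)
r/z = 7.2/3.9 = 1.8462; [1+(r/z)²]^(−5/2) = 0.024509.
Δσ_z = 3×2480/(2π×3.9²) × 0.024509 = 77.851 × 0.024509 = 1.908 kPa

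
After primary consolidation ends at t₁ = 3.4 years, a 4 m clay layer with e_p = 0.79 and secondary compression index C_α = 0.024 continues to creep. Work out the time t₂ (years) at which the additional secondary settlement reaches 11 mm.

S_s = C_α·H/(1+e_p)·log₁₀(t₂/t₁) ⇒ log₁₀(t₂/t₁) = S_s·(1+e_p)/(C_α·H).
log₁₀(t₂/t₁) = 0.011 × (1+0.79) / (0.024×4) = 0.2051
t₂ = t₁ × 10^0.2051 = 3.4 × 1.604 = 5.452 years

t₂ ≈ 5.45 years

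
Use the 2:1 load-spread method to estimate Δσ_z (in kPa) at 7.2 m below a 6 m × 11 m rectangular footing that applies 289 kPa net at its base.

By the 2:1 method the load spreads at 1 horizontal : 2 vertical, so at depth z the loaded area has grown by z in each plan dimension:
Δσ = qBL/((B+z)(L+z)) = 289×6×11/((6+7.2)(11+7.2)) = 79.396 kPa

Δσ_z ≈ 79.4 kPa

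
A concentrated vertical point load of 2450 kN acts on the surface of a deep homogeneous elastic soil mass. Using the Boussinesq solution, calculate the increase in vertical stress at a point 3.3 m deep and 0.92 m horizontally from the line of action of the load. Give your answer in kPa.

Boussinesq vertical stress below a point load on an elastic half-space:
Δσ_z = 3P/(2πz²) · [1 + (r/z)²]^(−5/2)
r/z = 0.92/3.3 = 0.27879; [1+(r/z)²]^(−5/2) = 0.82934.
Δσ_z = 3×2450/(2π×3.3²) × 0.82934 = 107.42 × 0.82934 = 89.09 kPa

Δσ_z ≈ 89.1 kPa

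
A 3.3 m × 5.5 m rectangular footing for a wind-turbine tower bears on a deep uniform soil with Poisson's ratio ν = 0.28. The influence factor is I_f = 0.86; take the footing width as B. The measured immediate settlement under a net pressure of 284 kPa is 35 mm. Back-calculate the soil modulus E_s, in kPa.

S_e = q·B·(1−ν²)/E_s · I_f  ⇒  E_s = q·B·(1−ν²)·I_f / S_e.
E_s = 284 × 3.3 × 0.9216 × 0.86 / 0.035 = 21220 kPa

E_s ≈ 21200 kPa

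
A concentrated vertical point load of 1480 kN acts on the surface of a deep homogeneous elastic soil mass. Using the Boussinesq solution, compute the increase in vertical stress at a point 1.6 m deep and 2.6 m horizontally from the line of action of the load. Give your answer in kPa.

Δσ_z ≈ 10.9 kPa

Boussinesq vertical stress below a point load on an elastic half-space:
Δσ_z = 3P/(2πz²) · [1 + (r/z)²]^(−5/2)
r/z = 2.6/1.6 = 1.625; [1+(r/z)²]^(−5/2) = 0.039542.
Δσ_z = 3×1480/(2π×1.6²) × 0.039542 = 276.03 × 0.039542 = 10.91 kPa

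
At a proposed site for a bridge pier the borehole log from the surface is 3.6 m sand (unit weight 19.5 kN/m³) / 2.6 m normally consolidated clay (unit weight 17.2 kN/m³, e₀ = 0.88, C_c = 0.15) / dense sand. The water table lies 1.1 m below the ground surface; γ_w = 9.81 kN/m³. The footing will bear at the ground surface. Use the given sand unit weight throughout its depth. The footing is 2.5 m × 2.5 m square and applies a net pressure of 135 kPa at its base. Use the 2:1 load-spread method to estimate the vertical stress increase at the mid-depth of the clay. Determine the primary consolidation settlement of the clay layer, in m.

Mid-depth of clay below the ground surface: z = 3.6 + 2.6/2 = 4.9 m.
Total vertical stress at mid-clay: σ_v = 19.5×3.6 + 17.2×1.3 = 92.56 kPa.
Pore pressure: u = 9.81×(4.9 − 1.1) = 37.278 kPa.
Initial effective stress: σ'_0 = σ_v − u = 92.56 − 37.278 = 55.282 kPa.
Stress increase at mid-clay by the 2:1 spreading method:
Δσ = qBL/((B+z)(L+z)) = 135×2.5×2.5/((2.5+4.9)(2.5+4.9)) = 15.408 kPa
Final effective stress: σ'_f = σ'_0 + Δσ = 55.282 + 15.408 = 70.69 kPa.
Normally consolidated clay, so the full stress increment lies on the virgin compression line:
S_c = C_c·H/(1+e₀)·log₁₀(σ'_f/σ'_0) = 0.15×2.6/(1+0.88)×log₁₀(70.69/55.282)
    = 0.20745 × 0.10677 = 0.02215 m

S_c ≈ 0.0221 m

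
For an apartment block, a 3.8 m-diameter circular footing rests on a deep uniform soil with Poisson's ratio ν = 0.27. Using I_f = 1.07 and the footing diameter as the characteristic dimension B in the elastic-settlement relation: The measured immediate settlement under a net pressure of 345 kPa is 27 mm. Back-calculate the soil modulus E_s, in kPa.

E_s ≈ 48200 kPa

S_e = q·B·(1−ν²)/E_s · I_f  ⇒  E_s = q·B·(1−ν²)·I_f / S_e.
E_s = 345 × 3.8 × 0.9271 × 1.07 / 0.027 = 48170 kPa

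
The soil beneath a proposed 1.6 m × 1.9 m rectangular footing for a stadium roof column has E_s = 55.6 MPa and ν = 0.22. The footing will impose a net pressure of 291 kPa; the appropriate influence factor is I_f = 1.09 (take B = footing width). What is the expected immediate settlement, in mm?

S_e ≈ 8.69 mm

Immediate (elastic) settlement: S_e = q·B·(1−ν²)/E_s · I_f.
E_s = 55.6 MPa = 55600 kPa.
S_e = 291 × 1.6 × (1 − 0.22²) / 55600 × 1.09
    = 291 × 1.6 × 0.9516 / 55600 × 1.09
    = 0.008686 m = 8.686 mm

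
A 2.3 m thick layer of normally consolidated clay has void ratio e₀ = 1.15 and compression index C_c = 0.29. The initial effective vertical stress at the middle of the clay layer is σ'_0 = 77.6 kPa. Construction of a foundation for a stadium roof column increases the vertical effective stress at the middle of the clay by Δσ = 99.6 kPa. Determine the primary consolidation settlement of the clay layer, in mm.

Final effective stress: σ'_f = σ'_0 + Δσ = 77.6 + 99.6 = 177.2 kPa.
Normally consolidated clay, so the full stress increment lies on the virgin compression line:
S_c = C_c·H/(1+e₀)·log₁₀(σ'_f/σ'_0) = 0.29×2.3/(1+1.15)×log₁₀(177.2/77.6)
    = 0.31023 × 0.3586 = 0.1112 m

S_c ≈ 111 mm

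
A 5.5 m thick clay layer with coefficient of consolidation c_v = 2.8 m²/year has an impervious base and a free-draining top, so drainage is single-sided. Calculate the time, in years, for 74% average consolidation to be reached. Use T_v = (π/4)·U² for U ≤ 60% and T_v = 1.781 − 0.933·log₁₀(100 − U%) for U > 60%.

t ≈ 4.98 years

Drainage path length: H_d = H = 5.5 m (single drainage).
U > 60%: T_v = 1.781 − 0.933·log₁₀(100 − 74) = 0.46083.
t = T_v·H_d²/c_v = 0.46083×5.5²/2.8 = 4.979 years.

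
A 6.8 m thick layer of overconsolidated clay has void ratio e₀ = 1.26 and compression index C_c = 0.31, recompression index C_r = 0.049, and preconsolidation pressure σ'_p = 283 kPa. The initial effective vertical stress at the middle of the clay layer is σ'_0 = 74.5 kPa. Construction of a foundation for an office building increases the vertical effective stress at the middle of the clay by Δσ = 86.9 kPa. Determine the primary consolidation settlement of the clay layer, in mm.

S_c ≈ 49.5 mm

Final effective stress: σ'_f = 74.5 + 86.9 = 161.4 kPa.
σ'_f = 161.4 ≤ σ'_p = 283 kPa, so the clay remains overconsolidated and only the recompression index applies:
S_c = C_r·H/(1+e₀)·log₁₀(σ'_f/σ'_0) = 0.049×6.8/2.26×log₁₀(161.4/74.5)
    = 0.14743 × 0.33575 = 0.0495 m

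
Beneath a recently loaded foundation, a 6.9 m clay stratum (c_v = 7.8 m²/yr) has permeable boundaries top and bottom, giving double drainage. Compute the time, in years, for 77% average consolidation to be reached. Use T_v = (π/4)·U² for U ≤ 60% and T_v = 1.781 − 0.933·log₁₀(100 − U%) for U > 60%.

t ≈ 0.779 years

Drainage path length: H_d = H/2 = 3.45 m (double drainage).
U > 60%: T_v = 1.781 − 0.933·log₁₀(100 − 77) = 0.51051.
t = T_v·H_d²/c_v = 0.51051×3.45²/7.8 = 0.779 years.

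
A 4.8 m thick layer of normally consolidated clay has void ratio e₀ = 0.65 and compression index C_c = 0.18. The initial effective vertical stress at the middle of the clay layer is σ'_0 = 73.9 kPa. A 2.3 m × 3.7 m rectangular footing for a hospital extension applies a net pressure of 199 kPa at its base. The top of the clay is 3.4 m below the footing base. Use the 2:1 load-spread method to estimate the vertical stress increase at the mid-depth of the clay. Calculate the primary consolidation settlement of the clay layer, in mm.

Mid-depth of clay below the footing base: z = 3.4 + 4.8/2 = 5.8 m.
Stress increase at mid-clay by the 2:1 spreading method:
Δσ = qBL/((B+z)(L+z)) = 199×2.3×3.7/((2.3+5.8)(3.7+5.8)) = 22.008 kPa
Final effective stress: σ'_f = σ'_0 + Δσ = 73.9 + 22.008 = 95.908 kPa.
Normally consolidated clay, so the full stress increment lies on the virgin compression line:
S_c = C_c·H/(1+e₀)·log₁₀(σ'_f/σ'_0) = 0.18×4.8/(1+0.65)×log₁₀(95.908/73.9)
    = 0.52364 × 0.11321 = 0.05928 m

S_c ≈ 59.3 mm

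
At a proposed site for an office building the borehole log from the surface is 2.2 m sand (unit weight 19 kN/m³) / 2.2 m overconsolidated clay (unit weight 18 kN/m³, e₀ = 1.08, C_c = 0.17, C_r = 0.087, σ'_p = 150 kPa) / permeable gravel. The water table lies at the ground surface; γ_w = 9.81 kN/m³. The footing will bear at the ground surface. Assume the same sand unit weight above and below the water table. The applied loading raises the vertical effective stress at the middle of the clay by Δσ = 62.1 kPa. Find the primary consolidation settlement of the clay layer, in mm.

S_c ≈ 45.5 mm

Mid-depth of clay below the ground surface: z = 2.2 + 2.2/2 = 3.3 m.
Total vertical stress at mid-clay: σ_v = 19×2.2 + 18×1.1 = 61.6 kPa.
Pore pressure: u = 9.81×(3.3 − 0) = 32.373 kPa.
Initial effective stress: σ'_0 = σ_v − u = 61.6 − 32.373 = 29.227 kPa.
Final effective stress: σ'_f = 29.227 + 62.1 = 91.327 kPa.
σ'_f = 91.327 ≤ σ'_p = 150 kPa, so the clay remains overconsolidated and only the recompression index applies:
S_c = C_r·H/(1+e₀)·log₁₀(σ'_f/σ'_0) = 0.087×2.2/2.08×log₁₀(91.327/29.227)
    = 0.09202 × 0.49481 = 0.04553 m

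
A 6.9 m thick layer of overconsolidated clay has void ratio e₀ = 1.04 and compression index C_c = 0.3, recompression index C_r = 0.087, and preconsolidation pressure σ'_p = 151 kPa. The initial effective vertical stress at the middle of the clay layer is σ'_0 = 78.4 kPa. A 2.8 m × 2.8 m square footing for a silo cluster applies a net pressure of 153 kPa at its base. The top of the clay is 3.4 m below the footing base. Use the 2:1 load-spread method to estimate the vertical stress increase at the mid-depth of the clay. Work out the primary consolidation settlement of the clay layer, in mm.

Mid-depth of clay below the footing base: z = 3.4 + 6.9/2 = 6.85 m.
Stress increase at mid-clay by the 2:1 spreading method:
Δσ = qBL/((B+z)(L+z)) = 153×2.8×2.8/((2.8+6.85)(2.8+6.85)) = 12.881 kPa
Final effective stress: σ'_f = 78.4 + 12.881 = 91.281 kPa.
σ'_f = 91.281 ≤ σ'_p = 151 kPa, so the clay remains overconsolidated and only the recompression index applies:
S_c = C_r·H/(1+e₀)·log₁₀(σ'_f/σ'_0) = 0.087×6.9/2.04×log₁₀(91.281/78.4)
    = 0.29427 × 0.066064 = 0.01944 m

S_c ≈ 19.4 mm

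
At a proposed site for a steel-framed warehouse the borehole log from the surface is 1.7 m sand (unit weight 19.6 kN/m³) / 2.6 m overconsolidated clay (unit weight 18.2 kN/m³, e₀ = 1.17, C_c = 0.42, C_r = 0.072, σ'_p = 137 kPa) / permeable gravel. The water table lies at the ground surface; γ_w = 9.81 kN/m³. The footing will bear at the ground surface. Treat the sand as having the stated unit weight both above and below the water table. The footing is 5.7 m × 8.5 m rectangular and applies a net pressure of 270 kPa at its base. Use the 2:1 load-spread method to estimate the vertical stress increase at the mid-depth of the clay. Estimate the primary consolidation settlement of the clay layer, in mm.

Mid-depth of clay below the ground surface: z = 1.7 + 2.6/2 = 3 m.
Total vertical stress at mid-clay: σ_v = 19.6×1.7 + 18.2×1.3 = 56.98 kPa.
Pore pressure: u = 9.81×(3 − 0) = 29.43 kPa.
Initial effective stress: σ'_0 = σ_v − u = 56.98 − 29.43 = 27.55 kPa.
Stress increase at mid-clay by the 2:1 spreading method:
Δσ = qBL/((B+z)(L+z)) = 270×5.7×8.5/((5.7+3)(8.5+3)) = 130.75 kPa
Final effective stress: σ'_f = 27.55 + 130.75 = 158.3 kPa.
σ'_f = 158.3 > σ'_p = 137 kPa, so the stress path crosses the preconsolidation pressure — recompression up to σ'_p, then virgin compression beyond:
S_c = H/(1+e₀)·[C_r·log₁₀(σ'_p/σ'_0) + C_c·log₁₀(σ'_f/σ'_p)]
    = 2.6/2.17 × [0.072×log₁₀(137/27.55) + 0.42×log₁₀(158.3/137)]
    = 1.1982 × [0.050155 + 0.026359] = 0.09168 m

S_c ≈ 91.7 mm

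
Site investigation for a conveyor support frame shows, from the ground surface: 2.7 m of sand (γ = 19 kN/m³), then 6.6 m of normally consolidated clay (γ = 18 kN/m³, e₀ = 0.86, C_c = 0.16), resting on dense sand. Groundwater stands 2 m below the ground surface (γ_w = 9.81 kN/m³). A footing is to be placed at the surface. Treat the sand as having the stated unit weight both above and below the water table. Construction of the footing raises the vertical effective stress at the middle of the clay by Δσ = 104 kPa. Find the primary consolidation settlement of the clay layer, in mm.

Mid-depth of clay below the ground surface: z = 2.7 + 6.6/2 = 6 m.
Total vertical stress at mid-clay: σ_v = 19×2.7 + 18×3.3 = 110.7 kPa.
Pore pressure: u = 9.81×(6 − 2) = 39.24 kPa.
Initial effective stress: σ'_0 = σ_v − u = 110.7 − 39.24 = 71.46 kPa.
Final effective stress: σ'_f = σ'_0 + Δσ = 71.46 + 104 = 175.46 kPa.
Normally consolidated clay, so the full stress increment lies on the virgin compression line:
S_c = C_c·H/(1+e₀)·log₁₀(σ'_f/σ'_0) = 0.16×6.6/(1+0.86)×log₁₀(175.46/71.46)
    = 0.56774 × 0.39012 = 0.2215 m

S_c ≈ 221 mm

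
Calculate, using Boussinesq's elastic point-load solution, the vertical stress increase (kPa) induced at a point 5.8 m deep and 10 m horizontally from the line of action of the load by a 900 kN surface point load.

Boussinesq vertical stress below a point load on an elastic half-space:
Δσ_z = 3P/(2πz²) · [1 + (r/z)²]^(−5/2)
r/z = 10/5.8 = 1.7241; [1+(r/z)²]^(−5/2) = 0.031791.
Δσ_z = 3×900/(2π×5.8²) × 0.031791 = 12.774 × 0.031791 = 0.4061 kPa

Δσ_z ≈ 0.406 kPa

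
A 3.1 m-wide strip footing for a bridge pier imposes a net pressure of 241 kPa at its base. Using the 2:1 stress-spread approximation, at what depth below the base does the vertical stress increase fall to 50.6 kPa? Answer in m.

z ≈ 11.7 m

2:1 spreading — at depth z the loaded area has grown by z in each plan dimension:
qB/(B+z) = Δσ_z ⇒ z = qB/Δσ_z − B = 241×3.1/50.6 − 3.1 = 11.66 m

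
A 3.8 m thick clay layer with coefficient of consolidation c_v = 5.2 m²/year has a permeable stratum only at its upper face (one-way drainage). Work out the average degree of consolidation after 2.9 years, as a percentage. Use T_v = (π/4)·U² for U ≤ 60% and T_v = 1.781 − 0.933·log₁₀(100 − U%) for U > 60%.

Drainage path length: H_d = H = 3.8 m (single drainage).
T_v = c_v·t/H_d² = 5.2×2.9/3.8² = 1.0443.
T_v = 1.0443 corresponds to the U > 60% branch:
U = 1 − 10^((1.781 − T_v)/0.933)/100 = 0.9384

U ≈ 93.8 %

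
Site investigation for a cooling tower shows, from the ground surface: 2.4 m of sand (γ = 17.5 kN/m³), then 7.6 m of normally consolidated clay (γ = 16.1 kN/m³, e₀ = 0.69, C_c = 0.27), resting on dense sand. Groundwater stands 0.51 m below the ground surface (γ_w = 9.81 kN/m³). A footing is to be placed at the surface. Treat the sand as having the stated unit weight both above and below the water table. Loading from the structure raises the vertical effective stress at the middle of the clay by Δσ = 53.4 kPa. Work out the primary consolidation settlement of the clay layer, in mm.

S_c ≈ 398 mm

Mid-depth of clay below the ground surface: z = 2.4 + 7.6/2 = 6.2 m.
Total vertical stress at mid-clay: σ_v = 17.5×2.4 + 16.1×3.8 = 103.18 kPa.
Pore pressure: u = 9.81×(6.2 − 0.51) = 55.819 kPa.
Initial effective stress: σ'_0 = σ_v − u = 103.18 − 55.819 = 47.361 kPa.
Final effective stress: σ'_f = σ'_0 + Δσ = 47.361 + 53.4 = 100.76 kPa.
Normally consolidated clay, so the full stress increment lies on the virgin compression line:
S_c = C_c·H/(1+e₀)·log₁₀(σ'_f/σ'_0) = 0.27×7.6/(1+0.69)×log₁₀(100.76/47.361)
    = 1.2142 × 0.32787 = 0.3981 m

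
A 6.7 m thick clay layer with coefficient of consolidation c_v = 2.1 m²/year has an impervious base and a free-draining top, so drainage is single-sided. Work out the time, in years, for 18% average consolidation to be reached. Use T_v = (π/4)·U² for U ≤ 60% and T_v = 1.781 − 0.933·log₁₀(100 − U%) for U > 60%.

t ≈ 0.544 years

Drainage path length: H_d = H = 6.7 m (single drainage).
U ≤ 60%: T_v = (π/4)·U² = (π/4)×0.18² = 0.025447.
t = T_v·H_d²/c_v = 0.025447×6.7²/2.1 = 0.544 years.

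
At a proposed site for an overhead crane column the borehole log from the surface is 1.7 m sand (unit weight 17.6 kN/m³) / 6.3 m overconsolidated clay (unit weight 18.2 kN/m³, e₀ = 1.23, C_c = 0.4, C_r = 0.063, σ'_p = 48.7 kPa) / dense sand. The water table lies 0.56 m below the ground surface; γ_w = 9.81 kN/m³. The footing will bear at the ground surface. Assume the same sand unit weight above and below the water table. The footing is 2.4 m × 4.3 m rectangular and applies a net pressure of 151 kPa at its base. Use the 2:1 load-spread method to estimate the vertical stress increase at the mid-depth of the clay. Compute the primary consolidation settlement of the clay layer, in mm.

S_c ≈ 174 mm

Mid-depth of clay below the ground surface: z = 1.7 + 6.3/2 = 4.85 m.
Total vertical stress at mid-clay: σ_v = 17.6×1.7 + 18.2×3.15 = 87.25 kPa.
Pore pressure: u = 9.81×(4.85 − 0.56) = 42.085 kPa.
Initial effective stress: σ'_0 = σ_v − u = 87.25 − 42.085 = 45.165 kPa.
Stress increase at mid-clay by the 2:1 spreading method:
Δσ = qBL/((B+z)(L+z)) = 151×2.4×4.3/((2.4+4.85)(4.3+4.85)) = 23.491 kPa
Final effective stress: σ'_f = 45.165 + 23.491 = 68.656 kPa.
σ'_f = 68.656 > σ'_p = 48.7 kPa, so the stress path crosses the preconsolidation pressure — recompression up to σ'_p, then virgin compression beyond:
S_c = H/(1+e₀)·[C_r·log₁₀(σ'_p/σ'_0) + C_c·log₁₀(σ'_f/σ'_p)]
    = 6.3/2.23 × [0.063×log₁₀(48.7/45.165) + 0.4×log₁₀(68.656/48.7)]
    = 2.8251 × [0.0020618 + 0.05966] = 0.1744 m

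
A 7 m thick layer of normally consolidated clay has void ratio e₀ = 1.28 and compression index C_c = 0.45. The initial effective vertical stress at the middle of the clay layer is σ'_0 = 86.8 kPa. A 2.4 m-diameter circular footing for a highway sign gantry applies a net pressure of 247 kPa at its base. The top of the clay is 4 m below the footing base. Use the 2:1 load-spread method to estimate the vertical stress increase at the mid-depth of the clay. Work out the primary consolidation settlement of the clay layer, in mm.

S_c ≈ 92.8 mm

Mid-depth of clay below the footing base: z = 4 + 7/2 = 7.5 m.
Stress increase at mid-clay by the 2:1 spreading method:
Δσ ≈ qD²/(D+z)² = 247×2.4²/(2.4+7.5)² = 14.516 kPa
Final effective stress: σ'_f = σ'_0 + Δσ = 86.8 + 14.516 = 101.32 kPa.
Normally consolidated clay, so the full stress increment lies on the virgin compression line:
S_c = C_c·H/(1+e₀)·log₁₀(σ'_f/σ'_0) = 0.45×7/(1+1.28)×log₁₀(101.32/86.8)
    = 1.3816 × 0.067175 = 0.09281 m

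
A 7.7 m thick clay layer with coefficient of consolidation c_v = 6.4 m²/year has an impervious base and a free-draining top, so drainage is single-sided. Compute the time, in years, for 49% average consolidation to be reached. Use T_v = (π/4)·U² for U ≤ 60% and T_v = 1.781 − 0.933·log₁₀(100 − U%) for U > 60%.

t ≈ 1.75 years

Drainage path length: H_d = H = 7.7 m (single drainage).
U ≤ 60%: T_v = (π/4)·U² = (π/4)×0.49² = 0.18857.
t = T_v·H_d²/c_v = 0.18857×7.7²/6.4 = 1.747 years.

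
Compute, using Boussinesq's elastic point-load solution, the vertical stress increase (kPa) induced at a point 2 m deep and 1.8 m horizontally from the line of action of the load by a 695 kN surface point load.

Boussinesq vertical stress below a point load on an elastic half-space:
Δσ_z = 3P/(2πz²) · [1 + (r/z)²]^(−5/2)
r/z = 1.8/2 = 0.9; [1+(r/z)²]^(−5/2) = 0.22688.
Δσ_z = 3×695/(2π×2²) × 0.22688 = 82.96 × 0.22688 = 18.82 kPa

Δσ_z ≈ 18.8 kPa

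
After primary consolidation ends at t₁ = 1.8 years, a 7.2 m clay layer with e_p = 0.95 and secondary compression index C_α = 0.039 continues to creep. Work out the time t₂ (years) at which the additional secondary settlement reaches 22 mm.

t₂ ≈ 2.56 years

S_s = C_α·H/(1+e_p)·log₁₀(t₂/t₁) ⇒ log₁₀(t₂/t₁) = S_s·(1+e_p)/(C_α·H).
log₁₀(t₂/t₁) = 0.022 × (1+0.95) / (0.039×7.2) = 0.1528
t₂ = t₁ × 10^0.1528 = 1.8 × 1.422 = 2.559 years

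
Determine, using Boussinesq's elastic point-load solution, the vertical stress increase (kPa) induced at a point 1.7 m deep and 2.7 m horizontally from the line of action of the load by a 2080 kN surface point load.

Boussinesq vertical stress below a point load on an elastic half-space:
Δσ_z = 3P/(2πz²) · [1 + (r/z)²]^(−5/2)
r/z = 2.7/1.7 = 1.5882; [1+(r/z)²]^(−5/2) = 0.042941.
Δσ_z = 3×2080/(2π×1.7²) × 0.042941 = 343.64 × 0.042941 = 14.76 kPa

Δσ_z ≈ 14.8 kPa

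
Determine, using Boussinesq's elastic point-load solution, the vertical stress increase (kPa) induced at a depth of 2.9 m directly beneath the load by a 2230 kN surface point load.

Δσ_z ≈ 127 kPa

Boussinesq vertical stress below a point load on an elastic half-space:
Δσ_z = 3P/(2πz²) · [1 + (r/z)²]^(−5/2)
r/z = 0/2.9 = 0; [1+(r/z)²]^(−5/2) = 1.
Δσ_z = 3×2230/(2π×2.9²) × 1 = 126.6 × 1 = 126.6 kPa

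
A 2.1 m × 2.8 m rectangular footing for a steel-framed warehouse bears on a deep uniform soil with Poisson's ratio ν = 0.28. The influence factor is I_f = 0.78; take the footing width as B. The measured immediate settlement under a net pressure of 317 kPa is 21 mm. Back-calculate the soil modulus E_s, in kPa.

E_s ≈ 22800 kPa

S_e = q·B·(1−ν²)/E_s · I_f  ⇒  E_s = q·B·(1−ν²)·I_f / S_e.
E_s = 317 × 2.1 × 0.9216 × 0.78 / 0.021 = 22790 kPa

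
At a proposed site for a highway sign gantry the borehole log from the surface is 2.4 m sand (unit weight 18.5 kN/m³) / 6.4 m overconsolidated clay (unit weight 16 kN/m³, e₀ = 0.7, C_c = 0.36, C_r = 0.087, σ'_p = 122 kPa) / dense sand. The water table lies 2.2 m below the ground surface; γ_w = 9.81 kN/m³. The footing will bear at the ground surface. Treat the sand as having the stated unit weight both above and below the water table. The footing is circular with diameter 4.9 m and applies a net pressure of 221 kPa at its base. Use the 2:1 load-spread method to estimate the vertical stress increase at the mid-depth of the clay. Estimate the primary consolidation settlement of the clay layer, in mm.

S_c ≈ 81.5 mm

Mid-depth of clay below the ground surface: z = 2.4 + 6.4/2 = 5.6 m.
Total vertical stress at mid-clay: σ_v = 18.5×2.4 + 16×3.2 = 95.6 kPa.
Pore pressure: u = 9.81×(5.6 − 2.2) = 33.354 kPa.
Initial effective stress: σ'_0 = σ_v − u = 95.6 − 33.354 = 62.246 kPa.
Stress increase at mid-clay by the 2:1 spreading method:
Δσ ≈ qD²/(D+z)² = 221×4.9²/(4.9+5.6)² = 48.129 kPa
Final effective stress: σ'_f = 62.246 + 48.129 = 110.38 kPa.
σ'_f = 110.38 ≤ σ'_p = 122 kPa, so the clay remains overconsolidated and only the recompression index applies:
S_c = C_r·H/(1+e₀)·log₁₀(σ'_f/σ'_0) = 0.087×6.4/1.7×log₁₀(110.38/62.246)
    = 0.32753 × 0.24878 = 0.08148 m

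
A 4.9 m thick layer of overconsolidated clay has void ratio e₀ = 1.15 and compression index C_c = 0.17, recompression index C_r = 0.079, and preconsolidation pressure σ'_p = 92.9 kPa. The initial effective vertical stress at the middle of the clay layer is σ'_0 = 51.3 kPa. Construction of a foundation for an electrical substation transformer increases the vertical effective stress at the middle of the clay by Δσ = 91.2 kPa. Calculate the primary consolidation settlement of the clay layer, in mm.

S_c ≈ 118 mm

Final effective stress: σ'_f = 51.3 + 91.2 = 142.5 kPa.
σ'_f = 142.5 > σ'_p = 92.9 kPa, so the stress path crosses the preconsolidation pressure — recompression up to σ'_p, then virgin compression beyond:
S_c = H/(1+e₀)·[C_r·log₁₀(σ'_p/σ'_0) + C_c·log₁₀(σ'_f/σ'_p)]
    = 4.9/2.15 × [0.079×log₁₀(92.9/51.3) + 0.17×log₁₀(142.5/92.9)]
    = 2.2791 × [0.020374 + 0.031586] = 0.1184 m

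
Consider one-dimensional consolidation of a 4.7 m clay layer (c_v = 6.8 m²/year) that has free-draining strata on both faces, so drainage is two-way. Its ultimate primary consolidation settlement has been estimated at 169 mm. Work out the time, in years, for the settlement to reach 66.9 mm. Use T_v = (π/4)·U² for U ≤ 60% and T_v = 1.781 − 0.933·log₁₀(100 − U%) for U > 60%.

Drainage path length: H_d = H/2 = 2.35 m (double drainage).
U = S(t)/S_ult = 66.9/169 = 0.3959.
U ≤ 60%: T_v = (π/4)·U² = (π/4)×0.39586² = 0.12307.
t = T_v·H_d²/c_v = 0.12307×2.35²/6.8 = 0.09995 years.

t ≈ 0.0999 years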